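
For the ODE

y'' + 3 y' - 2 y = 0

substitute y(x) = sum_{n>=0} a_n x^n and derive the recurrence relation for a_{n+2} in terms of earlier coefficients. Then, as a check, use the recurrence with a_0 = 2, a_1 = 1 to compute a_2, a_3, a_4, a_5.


Substitute y = sum_n a_n x^n.
y''(x) has coefficient (n+2)(n+1) a_{n+2} at x^n;
3 y'(x) has coefficient 3 (n+1) a_{n+1} at x^n;
-2 y(x) has coefficient -2 a_n at x^n.
Matching x^n: (n+2)(n+1) a_{n+2} + 3 (n+1) a_{n+1} - 2 a_n = 0.
Thus a_{n+2} = [-3 (n+1) a_{n+1} + 2 a_n] / ((n+1)(n+2)).

Check with a_0 = 2, a_1 = 1 (apply the recurrence for n = 0, 1, 2, 3): a_0 = 2, a_1 = 1, a_2 = 1/2, a_3 = -1/6, a_4 = 5/24, a_5 = -17/120.

a_(n+2) = [-3 (n+1) a_(n+1) + 2 a_n] / ((n+1)(n+2)); check: a_0 = 2, a_1 = 1, a_2 = 1/2, a_3 = -1/6, a_4 = 5/24, a_5 = -17/120


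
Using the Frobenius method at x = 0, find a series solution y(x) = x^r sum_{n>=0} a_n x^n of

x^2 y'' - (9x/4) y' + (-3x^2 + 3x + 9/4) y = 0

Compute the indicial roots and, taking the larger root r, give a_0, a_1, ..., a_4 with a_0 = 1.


Write in Frobenius form y'' + (p(x)/x) y' + (q(x)/x^2) y = 0:
  p(x) = -9/4,  q(x) = -3x^2 + 3x + 9/4.
Indicial equation: r(r-1) + (-9/4) r + (9/4) = 0 -> roots r_1 = 9/4, r_2 = 1.
Take r = r_1 = 9/4. Let y(x) = x^r sum_{n>=0} a_n x^n with a_0 = 1.
Substitute y = x^r sum a_n x^n and match x^{r+n}. The recurrence is
  D(n) a_n + 3 a_{n-1} - 3 a_{n-2} = 0,  where D(n) = (r+n)(r+n-1) + (-9/4)(r+n) + (9/4).
  a_n = [-3 a_{n-1} + 3 a_{n-2}] / D(n).
Since the indicial polynomial factors as (r - r_1)(r - r_2), D(n) = (r_1 + n - r_1)(r_1 + n - r_2) = n(n + 5/4).
Evaluating step by step (a_0 = 1):
  n = 1: D(1) = 1(1 + 5/4) = 9/4; numerator = -3(1) = -3; a_1 = (-3)/(9/4) = -4/3
  n = 2: D(2) = 2(2 + 5/4) = 13/2; numerator = -3(-4/3) + 3(1) = 7; a_2 = (7)/(13/2) = 14/13
  n = 3: D(3) = 3(3 + 5/4) = 51/4; numerator = -3(14/13) + 3(-4/3) = -94/13; a_3 = (-94/13)/(51/4) = -376/663
  n = 4: D(4) = 4(4 + 5/4) = 21; numerator = -3(-376/663) + 3(14/13) = 1090/221; a_4 = (1090/221)/(21) = 1090/4641

r = 9/4; a_0 = 1; a_1 = -4/3; a_2 = 14/13; a_3 = -376/663; a_4 = 1090/4641


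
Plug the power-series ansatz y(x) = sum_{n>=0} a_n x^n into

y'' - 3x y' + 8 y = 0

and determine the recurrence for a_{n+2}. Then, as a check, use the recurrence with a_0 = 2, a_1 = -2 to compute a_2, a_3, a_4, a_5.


Substitute y = sum_n a_n x^n.
y''(x) has coefficient (n+2)(n+1) a_{n+2} at x^n;
-3 x y'(x) has coefficient -3 n a_n at x^n (shift);
8 y(x) has coefficient 8 a_n at x^n.
Matching x^n: (n+2)(n+1) a_{n+2} + (-3n + 8) a_n = 0.
Thus a_{n+2} = (3n - 8) / ((n+1)(n+2)) * a_n.

Check with a_0 = 2, a_1 = -2 (apply the recurrence for n = 0, 1, 2, 3): a_0 = 2, a_1 = -2, a_2 = -8, a_3 = 5/3, a_4 = 4/3, a_5 = 1/12.

a_(n+2) = (3n - 8) / ((n+1)(n+2)) * a_n; check: a_0 = 2, a_1 = -2, a_2 = -8, a_3 = 5/3, a_4 = 4/3, a_5 = 1/12


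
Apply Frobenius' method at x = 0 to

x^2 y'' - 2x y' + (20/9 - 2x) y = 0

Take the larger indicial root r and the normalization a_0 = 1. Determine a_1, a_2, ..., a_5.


Write in Frobenius form y'' + (p(x)/x) y' + (q(x)/x^2) y = 0:
  p(x) = -2,  q(x) = 20/9 - 2x.
Indicial equation: r(r-1) + (-2) r + (20/9) = 0 -> roots r_1 = 5/3, r_2 = 4/3.
Take r = r_1 = 5/3. Let y(x) = x^r sum_{n>=0} a_n x^n with a_0 = 1.
Substitute y = x^r sum a_n x^n and match x^{r+n}. The recurrence is
  D(n) a_n - 2 a_{n-1} = 0,  where D(n) = (r+n)(r+n-1) + (-2)(r+n) + (20/9).
  a_n = 2 / D(n) * a_{n-1}.
Since the indicial polynomial factors as (r - r_1)(r - r_2), D(n) = (r_1 + n - r_1)(r_1 + n - r_2) = n(n + 1/3).
Evaluating step by step (a_0 = 1):
  n = 1: D(1) = 1(1 + 1/3) = 4/3; numerator = 2(1) = 2; a_1 = (2)/(4/3) = 3/2
  n = 2: D(2) = 2(2 + 1/3) = 14/3; numerator = 2(3/2) = 3; a_2 = (3)/(14/3) = 9/14
  n = 3: D(3) = 3(3 + 1/3) = 10; numerator = 2(9/14) = 9/7; a_3 = (9/7)/(10) = 9/70
  n = 4: D(4) = 4(4 + 1/3) = 52/3; numerator = 2(9/70) = 9/35; a_4 = (9/35)/(52/3) = 27/1820
  n = 5: D(5) = 5(5 + 1/3) = 80/3; numerator = 2(27/1820) = 27/910; a_5 = (27/910)/(80/3) = 81/72800

r = 5/3; a_0 = 1; a_1 = 3/2; a_2 = 9/14; a_3 = 9/70; a_4 = 27/1820; a_5 = 81/72800


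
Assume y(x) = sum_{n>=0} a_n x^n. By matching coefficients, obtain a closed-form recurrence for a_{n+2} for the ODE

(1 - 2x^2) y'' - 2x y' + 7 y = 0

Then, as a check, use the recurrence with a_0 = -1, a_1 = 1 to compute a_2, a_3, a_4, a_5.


Substitute y = sum_n a_n x^n.
(1 - 2 x^2) y'' contributes (n+2)(n+1) a_{n+2} - 2 n(n-1) a_n at x^n.
-2 x y'(x) contributes -2 n a_n at x^n.
7 y(x) contributes 7 a_n at x^n.
Matching x^n: (n+2)(n+1) a_{n+2} + (-2 n(n-1) - 2 n + 7) a_n = 0.
Thus a_{n+2} = (2 n(n-1) + 2 n - 7) / ((n+1)(n+2)) * a_n.

Check with a_0 = -1, a_1 = 1 (apply the recurrence for n = 0, 1, 2, 3): a_0 = -1, a_1 = 1, a_2 = 7/2, a_3 = -5/6, a_4 = 7/24, a_5 = -11/24.

a_(n+2) = (2 n(n-1) + 2 n - 7) / ((n+1)(n+2)) * a_n; check: a_0 = -1, a_1 = 1, a_2 = 7/2, a_3 = -5/6, a_4 = 7/24, a_5 = -11/24


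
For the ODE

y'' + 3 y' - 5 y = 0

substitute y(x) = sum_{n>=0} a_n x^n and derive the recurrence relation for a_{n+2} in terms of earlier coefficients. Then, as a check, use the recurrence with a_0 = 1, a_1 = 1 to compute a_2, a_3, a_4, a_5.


Substitute y = sum_n a_n x^n.
y''(x) has coefficient (n+2)(n+1) a_{n+2} at x^n;
3 y'(x) has coefficient 3 (n+1) a_{n+1} at x^n;
-5 y(x) has coefficient -5 a_n at x^n.
Matching x^n: (n+2)(n+1) a_{n+2} + 3 (n+1) a_{n+1} - 5 a_n = 0.
Thus a_{n+2} = [-3 (n+1) a_{n+1} + 5 a_n] / ((n+1)(n+2)).

Check with a_0 = 1, a_1 = 1 (apply the recurrence for n = 0, 1, 2, 3): a_0 = 1, a_1 = 1, a_2 = 1, a_3 = -1/6, a_4 = 13/24, a_5 = -11/30.

a_(n+2) = [-3 (n+1) a_(n+1) + 5 a_n] / ((n+1)(n+2)); check: a_0 = 1, a_1 = 1, a_2 = 1, a_3 = -1/6, a_4 = 13/24, a_5 = -11/30


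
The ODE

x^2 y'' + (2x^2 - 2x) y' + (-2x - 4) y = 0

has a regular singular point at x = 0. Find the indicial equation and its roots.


Divide by x^2 to reach normal form y'' + P_1(x) y' + P_2(x) y = 0 with P_1(x) = 2 - 2/x and P_2(x) = -2/x - 4/x^2.
x = 0 is a singular point because the y'-coefficient 2 - 2/x has a pole at x = 0 and the y-coefficient -2/x - 4/x^2 has a pole at x = 0.
It is a regular singular point because x P_1(x) = p(x) = 2x - 2 and x^2 P_2(x) = q(x) = -2x - 4 are polynomials, hence analytic at x = 0.
p(0) = -2,  q(0) = -4.
Indicial equation: r(r-1) + p(0) r + q(0) = 0, i.e. r^2 + (p(0) - 1) r + q(0) = 0, i.e. r^2 - 3 r - 4 = 0.
Discriminant: (-3)^2 - 4(-4) = 25, so r = (3 ± 5)/2.
Solving: r_1 = 4, r_2 = -1.

indicial: r^2 - 3 r - 4 = 0; roots r_1 = 4, r_2 = -1


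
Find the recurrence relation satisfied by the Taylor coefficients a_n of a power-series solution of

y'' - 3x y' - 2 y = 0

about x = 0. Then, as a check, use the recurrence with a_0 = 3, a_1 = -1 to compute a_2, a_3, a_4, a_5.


Substitute y = sum_n a_n x^n.
y''(x) has coefficient (n+2)(n+1) a_{n+2} at x^n;
-3 x y'(x) has coefficient -3 n a_n at x^n (shift);
-2 y(x) has coefficient -2 a_n at x^n.
Matching x^n: (n+2)(n+1) a_{n+2} + (-3n - 2) a_n = 0.
Thus a_{n+2} = (3n + 2) / ((n+1)(n+2)) * a_n.

Check with a_0 = 3, a_1 = -1 (apply the recurrence for n = 0, 1, 2, 3): a_0 = 3, a_1 = -1, a_2 = 3, a_3 = -5/6, a_4 = 2, a_5 = -11/24.

a_(n+2) = (3n + 2) / ((n+1)(n+2)) * a_n; check: a_0 = 3, a_1 = -1, a_2 = 3, a_3 = -5/6, a_4 = 2, a_5 = -11/24


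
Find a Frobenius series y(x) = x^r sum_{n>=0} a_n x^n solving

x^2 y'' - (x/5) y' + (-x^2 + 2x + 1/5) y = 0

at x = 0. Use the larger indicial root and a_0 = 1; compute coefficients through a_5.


Write in Frobenius form y'' + (p(x)/x) y' + (q(x)/x^2) y = 0:
  p(x) = -1/5,  q(x) = -x^2 + 2x + 1/5.
Indicial equation: r(r-1) + (-1/5) r + (1/5) = 0 -> roots r_1 = 1, r_2 = 1/5.
Take r = r_1 = 1. Let y(x) = x^r sum_{n>=0} a_n x^n with a_0 = 1.
Substitute y = x^r sum a_n x^n and match x^{r+n}. The recurrence is
  D(n) a_n + 2 a_{n-1} - 1 a_{n-2} = 0,  where D(n) = (r+n)(r+n-1) + (-1/5)(r+n) + (1/5).
  a_n = [-2 a_{n-1} + 1 a_{n-2}] / D(n).
Since the indicial polynomial factors as (r - r_1)(r - r_2), D(n) = (r_1 + n - r_1)(r_1 + n - r_2) = n(n + 4/5).
Evaluating step by step (a_0 = 1):
  n = 1: D(1) = 1(1 + 4/5) = 9/5; numerator = -2(1) = -2; a_1 = (-2)/(9/5) = -10/9
  n = 2: D(2) = 2(2 + 4/5) = 28/5; numerator = -2(-10/9) + 1(1) = 29/9; a_2 = (29/9)/(28/5) = 145/252
  n = 3: D(3) = 3(3 + 4/5) = 57/5; numerator = -2(145/252) + 1(-10/9) = -95/42; a_3 = (-95/42)/(57/5) = -25/126
  n = 4: D(4) = 4(4 + 4/5) = 96/5; numerator = -2(-25/126) + 1(145/252) = 35/36; a_4 = (35/36)/(96/5) = 175/3456
  n = 5: D(5) = 5(5 + 4/5) = 29; numerator = -2(175/3456) + 1(-25/126) = -3625/12096; a_5 = (-3625/12096)/(29) = -125/12096

r = 1; a_0 = 1; a_1 = -10/9; a_2 = 145/252; a_3 = -25/126; a_4 = 175/3456; a_5 = -125/12096


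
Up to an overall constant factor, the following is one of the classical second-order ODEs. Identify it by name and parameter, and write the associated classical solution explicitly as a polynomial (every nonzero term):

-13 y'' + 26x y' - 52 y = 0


All three coefficients share the factor -13; dividing through by -13 gives  y'' - 2x y' + 4 y = 0.
This matches the Hermite equation y'' - 2x y' + 2n y = 0 with 2n = 4, so n = 2; the polynomial solution is H_2(x).
With y = sum_k a_k x^k, matching x^k gives (k+2)(k+1) a_{k+2} = 2(k - n) a_k = 2(k - 2) a_k. The right side vanishes at k = 2, so the series with the parity of 2 terminates at degree 2.
Standard normalization: leading coefficient of H_n is 2^n, so a_2 = 2^2 = 4. Work downward with a_k = (k+1)(k+2) a_{k+2} / (2(k - n)):
  a_0 = (1)(2)(4) / (2(0 - 2)) = 8/(-4) = -2
Hence H_2(x) = 4 x^2 - 2.

H_2(x); series = 4 x^2 - 2


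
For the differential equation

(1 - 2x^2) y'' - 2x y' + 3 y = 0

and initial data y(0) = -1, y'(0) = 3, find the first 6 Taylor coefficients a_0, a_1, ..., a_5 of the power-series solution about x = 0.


Ansatz: y(x) = sum_{n>=0} a_n x^n, so y'(x) = sum_{n>=1} n a_n x^(n-1) and y''(x) = sum_{n>=2} n(n-1) a_n x^(n-2).
Substitute into P(x) y'' + Q(x) y' + R(x) y = 0 with P(x) = 1 - 2x^2, Q(x) = -2x, R(x) = 3, and match powers of x.
Initial conditions: a_0 = -1, a_1 = 3.
Setting the coefficient of each power of x to zero and solving order by order (substituting the coefficients already found):
  x^0: 2 a_2 + 3 a_0 = 0  ->  2 a_2 = -3 a_0 = 3  ->  a_2 = 3/2
  x^1: 6 a_3 + a_1 = 0  ->  6 a_3 = -a_1 = -3  ->  a_3 = -1/2
  x^2: 12 a_4 - 5 a_2 = 0  ->  12 a_4 = 5 a_2 = 15/2  ->  a_4 = 5/8
  x^3: 20 a_5 - 15 a_3 = 0  ->  20 a_5 = 15 a_3 = -15/2  ->  a_5 = -3/8
Truncated series: y(x) = -1 + 3 x + (3/2) x^2 - (1/2) x^3 + (5/8) x^4 - (3/8) x^5 + O(x^6).

a_0 = -1; a_1 = 3; a_2 = 3/2; a_3 = -1/2; a_4 = 5/8; a_5 = -3/8


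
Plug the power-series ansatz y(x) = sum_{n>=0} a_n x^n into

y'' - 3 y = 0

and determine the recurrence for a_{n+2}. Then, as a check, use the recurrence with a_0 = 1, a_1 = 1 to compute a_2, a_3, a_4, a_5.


Substitute y = sum_n a_n x^n into y'' + (const) y = 0.
y''(x) = sum_{n>=0} (n+2)(n+1) a_{n+2} x^n.
The ODE becomes sum_n [(n+2)(n+1) a_{n+2} - 3 a_n] x^n = 0.
Setting each coefficient to zero gives the recurrence:
  (n+2)(n+1) a_{n+2} - 3 a_n = 0,
  a_{n+2} = 3 / ((n+1)(n+2)) a_n.

Check with a_0 = 1, a_1 = 1 (apply the recurrence for n = 0, 1, 2, 3): a_0 = 1, a_1 = 1, a_2 = 3/2, a_3 = 1/2, a_4 = 3/8, a_5 = 3/40.

a_{n+2} = 3/((n+1)(n+2)) * a_n; check: a_0 = 1, a_1 = 1, a_2 = 3/2, a_3 = 1/2, a_4 = 3/8, a_5 = 3/40


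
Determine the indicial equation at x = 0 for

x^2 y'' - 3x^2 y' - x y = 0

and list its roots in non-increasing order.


Divide by x^2 to reach normal form y'' + P_1(x) y' + P_2(x) y = 0 with P_1(x) = -3 and P_2(x) = -1/x.
x = 0 is a singular point because the y-coefficient -1/x has a pole at x = 0.
It is a regular singular point because x P_1(x) = p(x) = -3x and x^2 P_2(x) = q(x) = -x are polynomials, hence analytic at x = 0.
p(0) = 0,  q(0) = 0.
Indicial equation: r(r-1) + p(0) r + q(0) = 0, i.e. r^2 + (p(0) - 1) r + q(0) = 0, i.e. r^2 - 1 r = 0.
Discriminant: (-1)^2 - 4(0) = 1, so r = (1 ± 1)/2.
Solving: r_1 = 1, r_2 = 0.

indicial: r^2 - 1 r = 0; roots r_1 = 1, r_2 = 0


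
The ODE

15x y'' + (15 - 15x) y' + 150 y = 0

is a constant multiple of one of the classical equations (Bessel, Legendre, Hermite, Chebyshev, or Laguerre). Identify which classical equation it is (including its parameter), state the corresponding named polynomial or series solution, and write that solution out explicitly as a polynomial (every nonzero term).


All three coefficients share the factor 15; dividing through by 15 gives  x y'' + (1 - x) y' + 10 y = 0.
This matches the Laguerre equation x y'' + (1 - x) y' + n y = 0 with n = 10; the polynomial solution is L_10(x).
With y = sum_k a_k x^k, matching x^k gives (k+1)k a_{k+1} + (k+1) a_{k+1} - k a_k + n a_k = 0, i.e. (k+1)^2 a_{k+1} = (k - n) a_k = (k - 10) a_k. The right side vanishes at k = 10, so the series terminates at degree 10.
Standard normalization L_n(0) = 1 gives a_0 = 1. Work upward with a_{k+1} = (k - 10) a_k / (k+1)^2:
  a_1 = (0 - 10)(1) / 1^2 = -10/1 = -10
  a_2 = (1 - 10)(-10) / 2^2 = 90/4 = 45/2
  a_3 = (2 - 10)(45/2) / 3^2 = -180/9 = -20
  a_4 = (3 - 10)(-20) / 4^2 = 140/16 = 35/4
  a_5 = (4 - 10)(35/4) / 5^2 = (-105/2)/25 = -21/10
  a_6 = (5 - 10)(-21/10) / 6^2 = (21/2)/36 = 7/24
  a_7 = (6 - 10)(7/24) / 7^2 = (-7/6)/49 = -1/42
  a_8 = (7 - 10)(-1/42) / 8^2 = (1/14)/64 = 1/896
  a_9 = (8 - 10)(1/896) / 9^2 = (-1/448)/81 = -1/36288
  a_10 = (9 - 10)(-1/36288) / 10^2 = (1/36288)/100 = 1/3628800
Hence L_10(x) = x^10/3628800 - x^9/36288 + x^8/896 - x^7/42 + 7 x^6/24 - 21 x^5/10 + 35 x^4/4 - 20 x^3 + 45 x^2/2 - 10 x + 1.

L_10(x); series = x^10/3628800 - x^9/36288 + x^8/896 - x^7/42 + 7 x^6/24 - 21 x^5/10 + 35 x^4/4 - 20 x^3 + 45 x^2/2 - 10 x + 1


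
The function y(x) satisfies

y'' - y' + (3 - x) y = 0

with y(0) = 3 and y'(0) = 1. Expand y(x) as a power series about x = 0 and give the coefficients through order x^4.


Ansatz: y(x) = sum_{n>=0} a_n x^n, so y'(x) = sum_{n>=1} n a_n x^(n-1) and y''(x) = sum_{n>=2} n(n-1) a_n x^(n-2).
Substitute into P(x) y'' + Q(x) y' + R(x) y = 0 with P(x) = 1, Q(x) = -1, R(x) = 3 - x, and match powers of x.
Initial conditions: a_0 = 3, a_1 = 1.
Setting the coefficient of each power of x to zero and solving order by order (substituting the coefficients already found):
  x^0: 2 a_2 - a_1 + 3 a_0 = 0  ->  2 a_2 = a_1 - 3 a_0 = -8  ->  a_2 = -4
  x^1: 6 a_3 - 2 a_2 + 3 a_1 - a_0 = 0  ->  6 a_3 = 2 a_2 - 3 a_1 + a_0 = -8  ->  a_3 = -4/3
  x^2: 12 a_4 - 3 a_3 + 3 a_2 - a_1 = 0  ->  12 a_4 = 3 a_3 - 3 a_2 + a_1 = 9  ->  a_4 = 3/4
Truncated series: y(x) = 3 + x - 4 x^2 - (4/3) x^3 + (3/4) x^4 + O(x^5).

a_0 = 3; a_1 = 1; a_2 = -4; a_3 = -4/3; a_4 = 3/4


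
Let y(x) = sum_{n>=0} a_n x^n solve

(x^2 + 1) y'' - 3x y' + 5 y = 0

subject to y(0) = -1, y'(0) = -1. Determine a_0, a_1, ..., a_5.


Ansatz: y(x) = sum_{n>=0} a_n x^n, so y'(x) = sum_{n>=1} n a_n x^(n-1) and y''(x) = sum_{n>=2} n(n-1) a_n x^(n-2).
Substitute into P(x) y'' + Q(x) y' + R(x) y = 0 with P(x) = x^2 + 1, Q(x) = -3x, R(x) = 5, and match powers of x.
Initial conditions: a_0 = -1, a_1 = -1.
Setting the coefficient of each power of x to zero and solving order by order (substituting the coefficients already found):
  x^0: 2 a_2 + 5 a_0 = 0  ->  2 a_2 = -5 a_0 = 5  ->  a_2 = 5/2
  x^1: 6 a_3 + 2 a_1 = 0  ->  6 a_3 = -2 a_1 = 2  ->  a_3 = 1/3
  x^2: 12 a_4 + a_2 = 0  ->  12 a_4 = -a_2 = -5/2  ->  a_4 = -5/24
  x^3: 20 a_5 + 2 a_3 = 0  ->  20 a_5 = -2 a_3 = -2/3  ->  a_5 = -1/30
Truncated series: y(x) = -1 - x + (5/2) x^2 + (1/3) x^3 - (5/24) x^4 - (1/30) x^5 + O(x^6).

a_0 = -1; a_1 = -1; a_2 = 5/2; a_3 = 1/3; a_4 = -5/24; a_5 = -1/30


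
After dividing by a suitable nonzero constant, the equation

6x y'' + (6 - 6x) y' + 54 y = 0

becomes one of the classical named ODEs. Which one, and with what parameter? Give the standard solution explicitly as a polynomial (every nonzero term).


All three coefficients share the factor 6; dividing through by 6 gives  x y'' + (1 - x) y' + 9 y = 0.
This matches the Laguerre equation x y'' + (1 - x) y' + n y = 0 with n = 9; the polynomial solution is L_9(x).
With y = sum_k a_k x^k, matching x^k gives (k+1)k a_{k+1} + (k+1) a_{k+1} - k a_k + n a_k = 0, i.e. (k+1)^2 a_{k+1} = (k - n) a_k = (k - 9) a_k. The right side vanishes at k = 9, so the series terminates at degree 9.
Standard normalization L_n(0) = 1 gives a_0 = 1. Work upward with a_{k+1} = (k - 9) a_k / (k+1)^2:
  a_1 = (0 - 9)(1) / 1^2 = -9/1 = -9
  a_2 = (1 - 9)(-9) / 2^2 = 72/4 = 18
  a_3 = (2 - 9)(18) / 3^2 = -126/9 = -14
  a_4 = (3 - 9)(-14) / 4^2 = 84/16 = 21/4
  a_5 = (4 - 9)(21/4) / 5^2 = (-105/4)/25 = -21/20
  a_6 = (5 - 9)(-21/20) / 6^2 = (21/5)/36 = 7/60
  a_7 = (6 - 9)(7/60) / 7^2 = (-7/20)/49 = -1/140
  a_8 = (7 - 9)(-1/140) / 8^2 = (1/70)/64 = 1/4480
  a_9 = (8 - 9)(1/4480) / 9^2 = (-1/4480)/81 = -1/362880
Hence L_9(x) = -x^9/362880 + x^8/4480 - x^7/140 + 7 x^6/60 - 21 x^5/20 + 21 x^4/4 - 14 x^3 + 18 x^2 - 9 x + 1.

L_9(x); series = -x^9/362880 + x^8/4480 - x^7/140 + 7 x^6/60 - 21 x^5/20 + 21 x^4/4 - 14 x^3 + 18 x^2 - 9 x + 1


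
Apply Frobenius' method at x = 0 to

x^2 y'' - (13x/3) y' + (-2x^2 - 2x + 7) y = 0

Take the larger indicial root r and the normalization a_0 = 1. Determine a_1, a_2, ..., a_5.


Write in Frobenius form y'' + (p(x)/x) y' + (q(x)/x^2) y = 0:
  p(x) = -13/3,  q(x) = -2x^2 - 2x + 7.
Indicial equation: r(r-1) + (-13/3) r + (7) = 0 -> roots r_1 = 3, r_2 = 7/3.
Take r = r_1 = 3. Let y(x) = x^r sum_{n>=0} a_n x^n with a_0 = 1.
Substitute y = x^r sum a_n x^n and match x^{r+n}. The recurrence is
  D(n) a_n - 2 a_{n-1} - 2 a_{n-2} = 0,  where D(n) = (r+n)(r+n-1) + (-13/3)(r+n) + (7).
  a_n = [2 a_{n-1} + 2 a_{n-2}] / D(n).
Since the indicial polynomial factors as (r - r_1)(r - r_2), D(n) = (r_1 + n - r_1)(r_1 + n - r_2) = n(n + 2/3).
Evaluating step by step (a_0 = 1):
  n = 1: D(1) = 1(1 + 2/3) = 5/3; numerator = 2(1) = 2; a_1 = (2)/(5/3) = 6/5
  n = 2: D(2) = 2(2 + 2/3) = 16/3; numerator = 2(6/5) + 2(1) = 22/5; a_2 = (22/5)/(16/3) = 33/40
  n = 3: D(3) = 3(3 + 2/3) = 11; numerator = 2(33/40) + 2(6/5) = 81/20; a_3 = (81/20)/(11) = 81/220
  n = 4: D(4) = 4(4 + 2/3) = 56/3; numerator = 2(81/220) + 2(33/40) = 105/44; a_4 = (105/44)/(56/3) = 45/352
  n = 5: D(5) = 5(5 + 2/3) = 85/3; numerator = 2(45/352) + 2(81/220) = 873/880; a_5 = (873/880)/(85/3) = 2619/74800

r = 3; a_0 = 1; a_1 = 6/5; a_2 = 33/40; a_3 = 81/220; a_4 = 45/352; a_5 = 2619/74800


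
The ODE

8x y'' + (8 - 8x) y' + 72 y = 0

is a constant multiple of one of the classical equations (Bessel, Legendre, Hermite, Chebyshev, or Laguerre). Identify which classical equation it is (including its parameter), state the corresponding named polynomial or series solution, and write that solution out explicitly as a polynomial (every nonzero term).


All three coefficients share the factor 8; dividing through by 8 gives  x y'' + (1 - x) y' + 9 y = 0.
This matches the Laguerre equation x y'' + (1 - x) y' + n y = 0 with n = 9; the polynomial solution is L_9(x).
With y = sum_k a_k x^k, matching x^k gives (k+1)k a_{k+1} + (k+1) a_{k+1} - k a_k + n a_k = 0, i.e. (k+1)^2 a_{k+1} = (k - n) a_k = (k - 9) a_k. The right side vanishes at k = 9, so the series terminates at degree 9.
Standard normalization L_n(0) = 1 gives a_0 = 1. Work upward with a_{k+1} = (k - 9) a_k / (k+1)^2:
  a_1 = (0 - 9)(1) / 1^2 = -9/1 = -9
  a_2 = (1 - 9)(-9) / 2^2 = 72/4 = 18
  a_3 = (2 - 9)(18) / 3^2 = -126/9 = -14
  a_4 = (3 - 9)(-14) / 4^2 = 84/16 = 21/4
  a_5 = (4 - 9)(21/4) / 5^2 = (-105/4)/25 = -21/20
  a_6 = (5 - 9)(-21/20) / 6^2 = (21/5)/36 = 7/60
  a_7 = (6 - 9)(7/60) / 7^2 = (-7/20)/49 = -1/140
  a_8 = (7 - 9)(-1/140) / 8^2 = (1/70)/64 = 1/4480
  a_9 = (8 - 9)(1/4480) / 9^2 = (-1/4480)/81 = -1/362880
Hence L_9(x) = -x^9/362880 + x^8/4480 - x^7/140 + 7 x^6/60 - 21 x^5/20 + 21 x^4/4 - 14 x^3 + 18 x^2 - 9 x + 1.

L_9(x); series = -x^9/362880 + x^8/4480 - x^7/140 + 7 x^6/60 - 21 x^5/20 + 21 x^4/4 - 14 x^3 + 18 x^2 - 9 x + 1


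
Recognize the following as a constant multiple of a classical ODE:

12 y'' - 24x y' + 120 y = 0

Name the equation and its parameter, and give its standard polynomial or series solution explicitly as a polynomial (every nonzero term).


All three coefficients share the factor 12; dividing through by 12 gives  y'' - 2x y' + 10 y = 0.
This matches the Hermite equation y'' - 2x y' + 2n y = 0 with 2n = 10, so n = 5; the polynomial solution is H_5(x).
With y = sum_k a_k x^k, matching x^k gives (k+2)(k+1) a_{k+2} = 2(k - n) a_k = 2(k - 5) a_k. The right side vanishes at k = 5, so the series with the parity of 5 terminates at degree 5.
Standard normalization: leading coefficient of H_n is 2^n, so a_5 = 2^5 = 32. Work downward with a_k = (k+1)(k+2) a_{k+2} / (2(k - n)):
  a_3 = (4)(5)(32) / (2(3 - 5)) = 640/(-4) = -160
  a_1 = (2)(3)(-160) / (2(1 - 5)) = -960/(-8) = 120
Hence H_5(x) = 32 x^5 - 160 x^3 + 120 x.

H_5(x); series = 32 x^5 - 160 x^3 + 120 x


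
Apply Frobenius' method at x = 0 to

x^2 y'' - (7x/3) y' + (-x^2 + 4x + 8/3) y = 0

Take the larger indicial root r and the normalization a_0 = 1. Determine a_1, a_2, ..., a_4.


Write in Frobenius form y'' + (p(x)/x) y' + (q(x)/x^2) y = 0:
  p(x) = -7/3,  q(x) = -x^2 + 4x + 8/3.
Indicial equation: r(r-1) + (-7/3) r + (8/3) = 0 -> roots r_1 = 2, r_2 = 4/3.
Take r = r_1 = 2. Let y(x) = x^r sum_{n>=0} a_n x^n with a_0 = 1.
Substitute y = x^r sum a_n x^n and match x^{r+n}. The recurrence is
  D(n) a_n + 4 a_{n-1} - 1 a_{n-2} = 0,  where D(n) = (r+n)(r+n-1) + (-7/3)(r+n) + (8/3).
  a_n = [-4 a_{n-1} + 1 a_{n-2}] / D(n).
Since the indicial polynomial factors as (r - r_1)(r - r_2), D(n) = (r_1 + n - r_1)(r_1 + n - r_2) = n(n + 2/3).
Evaluating step by step (a_0 = 1):
  n = 1: D(1) = 1(1 + 2/3) = 5/3; numerator = -4(1) = -4; a_1 = (-4)/(5/3) = -12/5
  n = 2: D(2) = 2(2 + 2/3) = 16/3; numerator = -4(-12/5) + 1(1) = 53/5; a_2 = (53/5)/(16/3) = 159/80
  n = 3: D(3) = 3(3 + 2/3) = 11; numerator = -4(159/80) + 1(-12/5) = -207/20; a_3 = (-207/20)/(11) = -207/220
  n = 4: D(4) = 4(4 + 2/3) = 56/3; numerator = -4(-207/220) + 1(159/80) = 5061/880; a_4 = (5061/880)/(56/3) = 2169/7040

r = 2; a_0 = 1; a_1 = -12/5; a_2 = 159/80; a_3 = -207/220; a_4 = 2169/7040


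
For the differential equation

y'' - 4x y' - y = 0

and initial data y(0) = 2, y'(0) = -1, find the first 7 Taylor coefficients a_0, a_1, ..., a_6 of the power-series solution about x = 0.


Ansatz: y(x) = sum_{n>=0} a_n x^n, so y'(x) = sum_{n>=1} n a_n x^(n-1) and y''(x) = sum_{n>=2} n(n-1) a_n x^(n-2).
Substitute into P(x) y'' + Q(x) y' + R(x) y = 0 with P(x) = 1, Q(x) = -4x, R(x) = -1, and match powers of x.
Initial conditions: a_0 = 2, a_1 = -1.
Setting the coefficient of each power of x to zero and solving order by order (substituting the coefficients already found):
  x^0: 2 a_2 - a_0 = 0  ->  2 a_2 = a_0 = 2  ->  a_2 = 1
  x^1: 6 a_3 - 5 a_1 = 0  ->  6 a_3 = 5 a_1 = -5  ->  a_3 = -5/6
  x^2: 12 a_4 - 9 a_2 = 0  ->  12 a_4 = 9 a_2 = 9  ->  a_4 = 3/4
  x^3: 20 a_5 - 13 a_3 = 0  ->  20 a_5 = 13 a_3 = -65/6  ->  a_5 = -13/24
  x^4: 30 a_6 - 17 a_4 = 0  ->  30 a_6 = 17 a_4 = 51/4  ->  a_6 = 17/40
Truncated series: y(x) = 2 - x + x^2 - (5/6) x^3 + (3/4) x^4 - (13/24) x^5 + (17/40) x^6 + O(x^7).

a_0 = 2; a_1 = -1; a_2 = 1; a_3 = -5/6; a_4 = 3/4; a_5 = -13/24; a_6 = 17/40


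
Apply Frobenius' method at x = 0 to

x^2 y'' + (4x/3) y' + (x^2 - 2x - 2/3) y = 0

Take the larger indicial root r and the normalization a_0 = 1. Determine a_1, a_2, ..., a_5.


Write in Frobenius form y'' + (p(x)/x) y' + (q(x)/x^2) y = 0:
  p(x) = 4/3,  q(x) = x^2 - 2x - 2/3.
Indicial equation: r(r-1) + (4/3) r + (-2/3) = 0 -> roots r_1 = 2/3, r_2 = -1.
Take r = r_1 = 2/3. Let y(x) = x^r sum_{n>=0} a_n x^n with a_0 = 1.
Substitute y = x^r sum a_n x^n and match x^{r+n}. The recurrence is
  D(n) a_n - 2 a_{n-1} + 1 a_{n-2} = 0,  where D(n) = (r+n)(r+n-1) + (4/3)(r+n) + (-2/3).
  a_n = [2 a_{n-1} - 1 a_{n-2}] / D(n).
Since the indicial polynomial factors as (r - r_1)(r - r_2), D(n) = (r_1 + n - r_1)(r_1 + n - r_2) = n(n + 5/3).
Evaluating step by step (a_0 = 1):
  n = 1: D(1) = 1(1 + 5/3) = 8/3; numerator = 2(1) = 2; a_1 = (2)/(8/3) = 3/4
  n = 2: D(2) = 2(2 + 5/3) = 22/3; numerator = 2(3/4) - 1(1) = 1/2; a_2 = (1/2)/(22/3) = 3/44
  n = 3: D(3) = 3(3 + 5/3) = 14; numerator = 2(3/44) - 1(3/4) = -27/44; a_3 = (-27/44)/(14) = -27/616
  n = 4: D(4) = 4(4 + 5/3) = 68/3; numerator = 2(-27/616) - 1(3/44) = -12/77; a_4 = (-12/77)/(68/3) = -9/1309
  n = 5: D(5) = 5(5 + 5/3) = 100/3; numerator = 2(-9/1309) - 1(-27/616) = 45/1496; a_5 = (45/1496)/(100/3) = 27/29920

r = 2/3; a_0 = 1; a_1 = 3/4; a_2 = 3/44; a_3 = -27/616; a_4 = -9/1309; a_5 = 27/29920


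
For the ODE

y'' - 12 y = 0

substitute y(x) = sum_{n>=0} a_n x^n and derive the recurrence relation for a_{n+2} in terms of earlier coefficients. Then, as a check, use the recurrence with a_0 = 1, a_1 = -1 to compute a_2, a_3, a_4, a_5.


Substitute y = sum_n a_n x^n into y'' + (const) y = 0.
y''(x) = sum_{n>=0} (n+2)(n+1) a_{n+2} x^n.
The ODE becomes sum_n [(n+2)(n+1) a_{n+2} - 12 a_n] x^n = 0.
Setting each coefficient to zero gives the recurrence:
  (n+2)(n+1) a_{n+2} - 12 a_n = 0,
  a_{n+2} = 12 / ((n+1)(n+2)) a_n.

Check with a_0 = 1, a_1 = -1 (apply the recurrence for n = 0, 1, 2, 3): a_0 = 1, a_1 = -1, a_2 = 6, a_3 = -2, a_4 = 6, a_5 = -6/5.

a_{n+2} = 12/((n+1)(n+2)) * a_n; check: a_0 = 1, a_1 = -1, a_2 = 6, a_3 = -2, a_4 = 6, a_5 = -6/5


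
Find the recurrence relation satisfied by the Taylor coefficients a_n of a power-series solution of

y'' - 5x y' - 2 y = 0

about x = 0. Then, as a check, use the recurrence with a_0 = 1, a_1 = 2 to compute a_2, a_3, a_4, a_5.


Substitute y = sum_n a_n x^n.
y''(x) has coefficient (n+2)(n+1) a_{n+2} at x^n;
-5 x y'(x) has coefficient -5 n a_n at x^n (shift);
-2 y(x) has coefficient -2 a_n at x^n.
Matching x^n: (n+2)(n+1) a_{n+2} + (-5n - 2) a_n = 0.
Thus a_{n+2} = (5n + 2) / ((n+1)(n+2)) * a_n.

Check with a_0 = 1, a_1 = 2 (apply the recurrence for n = 0, 1, 2, 3): a_0 = 1, a_1 = 2, a_2 = 1, a_3 = 7/3, a_4 = 1, a_5 = 119/60.

a_(n+2) = (5n + 2) / ((n+1)(n+2)) * a_n; check: a_0 = 1, a_1 = 2, a_2 = 1, a_3 = 7/3, a_4 = 1, a_5 = 119/60


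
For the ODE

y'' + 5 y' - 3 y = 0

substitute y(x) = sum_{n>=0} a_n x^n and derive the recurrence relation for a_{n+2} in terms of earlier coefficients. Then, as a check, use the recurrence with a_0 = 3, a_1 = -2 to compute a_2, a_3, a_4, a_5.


Substitute y = sum_n a_n x^n.
y''(x) has coefficient (n+2)(n+1) a_{n+2} at x^n;
5 y'(x) has coefficient 5 (n+1) a_{n+1} at x^n;
-3 y(x) has coefficient -3 a_n at x^n.
Matching x^n: (n+2)(n+1) a_{n+2} + 5 (n+1) a_{n+1} - 3 a_n = 0.
Thus a_{n+2} = [-5 (n+1) a_{n+1} + 3 a_n] / ((n+1)(n+2)).

Check with a_0 = 3, a_1 = -2 (apply the recurrence for n = 0, 1, 2, 3): a_0 = 3, a_1 = -2, a_2 = 19/2, a_3 = -101/6, a_4 = 281/12, a_5 = -3113/120.

a_(n+2) = [-5 (n+1) a_(n+1) + 3 a_n] / ((n+1)(n+2)); check: a_0 = 3, a_1 = -2, a_2 = 19/2, a_3 = -101/6, a_4 = 281/12, a_5 = -3113/120


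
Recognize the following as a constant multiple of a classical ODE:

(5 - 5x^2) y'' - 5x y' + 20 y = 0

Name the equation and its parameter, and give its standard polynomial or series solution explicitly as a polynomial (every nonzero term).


All three coefficients share the factor 5; dividing through by 5 gives  (1 - x^2) y'' - x y' + 4 y = 0.
This matches the Chebyshev equation (1 - x^2) y'' - x y' + n^2 y = 0 (note the -x y' term, not -2x y') with n^2 = 4, so n = 2; the polynomial solution is T_2(x).
With y = sum_k a_k x^k, matching x^k gives (k+2)(k+1) a_{k+2} = (k^2 - n^2) a_k = (k - 2)(k + 2) a_k. The right side vanishes at k = 2, so the series with the parity of 2 terminates at degree 2.
Standard normalization: leading coefficient of T_n is 2^(n-1), so a_2 = 2^1 = 2. Work downward with a_k = (k+1)(k+2) a_{k+2} / ((k - 2)(k + 2)):
  a_0 = (1)(2)(2) / ((0 - 2)(0 + 2)) = 4/(-4) = -1
Hence T_2(x) = 2 x^2 - 1.

T_2(x); series = 2 x^2 - 1


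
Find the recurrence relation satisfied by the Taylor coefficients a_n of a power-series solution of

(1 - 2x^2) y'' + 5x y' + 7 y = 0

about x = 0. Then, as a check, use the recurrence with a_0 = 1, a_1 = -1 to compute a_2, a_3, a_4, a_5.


Substitute y = sum_n a_n x^n.
(1 - 2 x^2) y'' contributes (n+2)(n+1) a_{n+2} - 2 n(n-1) a_n at x^n.
5 x y'(x) contributes 5 n a_n at x^n.
7 y(x) contributes 7 a_n at x^n.
Matching x^n: (n+2)(n+1) a_{n+2} + (-2 n(n-1) + 5 n + 7) a_n = 0.
Thus a_{n+2} = (2 n(n-1) - 5 n - 7) / ((n+1)(n+2)) * a_n.

Check with a_0 = 1, a_1 = -1 (apply the recurrence for n = 0, 1, 2, 3): a_0 = 1, a_1 = -1, a_2 = -7/2, a_3 = 2, a_4 = 91/24, a_5 = -1.

a_(n+2) = (2 n(n-1) - 5 n - 7) / ((n+1)(n+2)) * a_n; check: a_0 = 1, a_1 = -1, a_2 = -7/2, a_3 = 2, a_4 = 91/24, a_5 = -1


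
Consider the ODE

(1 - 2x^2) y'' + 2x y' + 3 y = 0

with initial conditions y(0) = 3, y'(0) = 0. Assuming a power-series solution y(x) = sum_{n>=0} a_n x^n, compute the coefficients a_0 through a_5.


Ansatz: y(x) = sum_{n>=0} a_n x^n, so y'(x) = sum_{n>=1} n a_n x^(n-1) and y''(x) = sum_{n>=2} n(n-1) a_n x^(n-2).
Substitute into P(x) y'' + Q(x) y' + R(x) y = 0 with P(x) = 1 - 2x^2, Q(x) = 2x, R(x) = 3, and match powers of x.
Initial conditions: a_0 = 3, a_1 = 0.
Setting the coefficient of each power of x to zero and solving order by order (substituting the coefficients already found):
  x^0: 2 a_2 + 3 a_0 = 0  ->  2 a_2 = -3 a_0 = -9  ->  a_2 = -9/2
  x^1: 6 a_3 + 5 a_1 = 0  ->  6 a_3 = -5 a_1 = 0  ->  a_3 = 0
  x^2: 12 a_4 + 3 a_2 = 0  ->  12 a_4 = -3 a_2 = 27/2  ->  a_4 = 9/8
  x^3: 20 a_5 - 3 a_3 = 0  ->  20 a_5 = 3 a_3 = 0  ->  a_5 = 0
Truncated series: y(x) = 3 - (9/2) x^2 + (9/8) x^4 + O(x^6).

a_0 = 3; a_1 = 0; a_2 = -9/2; a_3 = 0; a_4 = 9/8; a_5 = 0


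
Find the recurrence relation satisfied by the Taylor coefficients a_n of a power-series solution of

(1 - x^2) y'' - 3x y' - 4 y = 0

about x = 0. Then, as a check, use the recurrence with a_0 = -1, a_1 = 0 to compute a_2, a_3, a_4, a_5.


Substitute y = sum_n a_n x^n.
(1 - 1 x^2) y'' contributes (n+2)(n+1) a_{n+2} - n(n-1) a_n at x^n.
-3 x y'(x) contributes -3 n a_n at x^n.
-4 y(x) contributes -4 a_n at x^n.
Matching x^n: (n+2)(n+1) a_{n+2} + (-n(n-1) - 3 n - 4) a_n = 0.
Thus a_{n+2} = (n(n-1) + 3 n + 4) / ((n+1)(n+2)) * a_n.

Check with a_0 = -1, a_1 = 0 (apply the recurrence for n = 0, 1, 2, 3): a_0 = -1, a_1 = 0, a_2 = -2, a_3 = 0, a_4 = -2, a_5 = 0.

a_(n+2) = (n(n-1) + 3 n + 4) / ((n+1)(n+2)) * a_n; check: a_0 = -1, a_1 = 0, a_2 = -2, a_3 = 0, a_4 = -2, a_5 = 0


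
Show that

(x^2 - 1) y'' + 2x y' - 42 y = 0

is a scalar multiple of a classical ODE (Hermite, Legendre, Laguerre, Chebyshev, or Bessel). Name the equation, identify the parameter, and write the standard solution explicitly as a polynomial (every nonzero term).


All three coefficients share the factor -1; dividing through by -1 gives  (1 - x^2) y'' - 2x y' + 42 y = 0.
This matches the Legendre equation (1 - x^2) y'' - 2x y' + n(n+1) y = 0 (note the -2x y' term) with n(n+1) = 42, so n = 6; the polynomial solution is P_6(x).
With y = sum_k a_k x^k, matching x^k gives (k+2)(k+1) a_{k+2} = [k(k+1) - n(n+1)] a_k = (k - 6)(k + 7) a_k. The right side vanishes at k = 6, so the series with the parity of 6 terminates at degree 6.
Standard normalization (P_n(1) = 1): leading coefficient (2n)!/(2^n (n!)^2) = 479001600/(64*518400) = 231/16, so a_6 = 231/16. Work downward with a_k = (k+1)(k+2) a_{k+2} / ((k - 6)(k + 7)):
  a_4 = (5)(6)(231/16) / ((4 - 6)(4 + 7)) = (3465/8)/(-22) = -315/16
  a_2 = (3)(4)(-315/16) / ((2 - 6)(2 + 7)) = (-945/4)/(-36) = 105/16
  a_0 = (1)(2)(105/16) / ((0 - 6)(0 + 7)) = (105/8)/(-42) = -5/16
Hence P_6(x) = 231 x^6/16 - 315 x^4/16 + 105 x^2/16 - 5/16.

P_6(x); series = 231 x^6/16 - 315 x^4/16 + 105 x^2/16 - 5/16


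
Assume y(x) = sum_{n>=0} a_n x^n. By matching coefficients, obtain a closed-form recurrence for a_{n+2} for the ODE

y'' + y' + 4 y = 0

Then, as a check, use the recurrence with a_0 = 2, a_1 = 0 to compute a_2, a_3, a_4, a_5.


Substitute y = sum_n a_n x^n.
y''(x) has coefficient (n+2)(n+1) a_{n+2} at x^n;
y'(x) has coefficient (n+1) a_{n+1} at x^n;
4 y(x) has coefficient 4 a_n at x^n.
Matching x^n: (n+2)(n+1) a_{n+2} + (n+1) a_{n+1} + 4 a_n = 0.
Thus a_{n+2} = [-(n+1) a_{n+1} - 4 a_n] / ((n+1)(n+2)).

Check with a_0 = 2, a_1 = 0 (apply the recurrence for n = 0, 1, 2, 3): a_0 = 2, a_1 = 0, a_2 = -4, a_3 = 4/3, a_4 = 1, a_5 = -7/15.

a_(n+2) = [-(n+1) a_(n+1) - 4 a_n] / ((n+1)(n+2)); check: a_0 = 2, a_1 = 0, a_2 = -4, a_3 = 4/3, a_4 = 1, a_5 = -7/15


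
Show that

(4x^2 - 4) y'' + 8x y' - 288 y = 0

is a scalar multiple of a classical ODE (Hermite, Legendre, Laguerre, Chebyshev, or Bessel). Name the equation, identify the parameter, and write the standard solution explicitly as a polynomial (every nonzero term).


All three coefficients share the factor -4; dividing through by -4 gives  (1 - x^2) y'' - 2x y' + 72 y = 0.
This matches the Legendre equation (1 - x^2) y'' - 2x y' + n(n+1) y = 0 (note the -2x y' term) with n(n+1) = 72, so n = 8; the polynomial solution is P_8(x).
With y = sum_k a_k x^k, matching x^k gives (k+2)(k+1) a_{k+2} = [k(k+1) - n(n+1)] a_k = (k - 8)(k + 9) a_k. The right side vanishes at k = 8, so the series with the parity of 8 terminates at degree 8.
Standard normalization (P_n(1) = 1): leading coefficient (2n)!/(2^n (n!)^2) = 20922789888000/(256*1625702400) = 6435/128, so a_8 = 6435/128. Work downward with a_k = (k+1)(k+2) a_{k+2} / ((k - 8)(k + 9)):
  a_6 = (7)(8)(6435/128) / ((6 - 8)(6 + 9)) = (45045/16)/(-30) = -3003/32
  a_4 = (5)(6)(-3003/32) / ((4 - 8)(4 + 9)) = (-45045/16)/(-52) = 3465/64
  a_2 = (3)(4)(3465/64) / ((2 - 8)(2 + 9)) = (10395/16)/(-66) = -315/32
  a_0 = (1)(2)(-315/32) / ((0 - 8)(0 + 9)) = (-315/16)/(-72) = 35/128
Hence P_8(x) = 6435 x^8/128 - 3003 x^6/32 + 3465 x^4/64 - 315 x^2/32 + 35/128.

P_8(x); series = 6435 x^8/128 - 3003 x^6/32 + 3465 x^4/64 - 315 x^2/32 + 35/128


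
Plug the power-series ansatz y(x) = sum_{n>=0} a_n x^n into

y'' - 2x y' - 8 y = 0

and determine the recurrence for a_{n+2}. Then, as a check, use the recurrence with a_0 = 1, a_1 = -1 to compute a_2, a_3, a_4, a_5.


Substitute y = sum_n a_n x^n.
y''(x) has coefficient (n+2)(n+1) a_{n+2} at x^n;
-2 x y'(x) has coefficient -2 n a_n at x^n (shift);
-8 y(x) has coefficient -8 a_n at x^n.
Matching x^n: (n+2)(n+1) a_{n+2} + (-2n - 8) a_n = 0.
Thus a_{n+2} = (2n + 8) / ((n+1)(n+2)) * a_n.

Check with a_0 = 1, a_1 = -1 (apply the recurrence for n = 0, 1, 2, 3): a_0 = 1, a_1 = -1, a_2 = 4, a_3 = -5/3, a_4 = 4, a_5 = -7/6.

a_(n+2) = (2n + 8) / ((n+1)(n+2)) * a_n; check: a_0 = 1, a_1 = -1, a_2 = 4, a_3 = -5/3, a_4 = 4, a_5 = -7/6


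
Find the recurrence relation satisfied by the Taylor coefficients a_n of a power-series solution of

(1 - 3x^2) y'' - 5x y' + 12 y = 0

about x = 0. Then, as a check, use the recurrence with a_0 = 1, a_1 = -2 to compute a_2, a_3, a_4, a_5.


Substitute y = sum_n a_n x^n.
(1 - 3 x^2) y'' contributes (n+2)(n+1) a_{n+2} - 3 n(n-1) a_n at x^n.
-5 x y'(x) contributes -5 n a_n at x^n.
12 y(x) contributes 12 a_n at x^n.
Matching x^n: (n+2)(n+1) a_{n+2} + (-3 n(n-1) - 5 n + 12) a_n = 0.
Thus a_{n+2} = (3 n(n-1) + 5 n - 12) / ((n+1)(n+2)) * a_n.

Check with a_0 = 1, a_1 = -2 (apply the recurrence for n = 0, 1, 2, 3): a_0 = 1, a_1 = -2, a_2 = -6, a_3 = 7/3, a_4 = -2, a_5 = 49/20.

a_(n+2) = (3 n(n-1) + 5 n - 12) / ((n+1)(n+2)) * a_n; check: a_0 = 1, a_1 = -2, a_2 = -6, a_3 = 7/3, a_4 = -2, a_5 = 49/20


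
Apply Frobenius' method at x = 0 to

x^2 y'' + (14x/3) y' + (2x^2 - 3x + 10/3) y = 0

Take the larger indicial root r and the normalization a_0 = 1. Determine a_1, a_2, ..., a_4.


Write in Frobenius form y'' + (p(x)/x) y' + (q(x)/x^2) y = 0:
  p(x) = 14/3,  q(x) = 2x^2 - 3x + 10/3.
Indicial equation: r(r-1) + (14/3) r + (10/3) = 0 -> roots r_1 = -5/3, r_2 = -2.
Take r = r_1 = -5/3. Let y(x) = x^r sum_{n>=0} a_n x^n with a_0 = 1.
Substitute y = x^r sum a_n x^n and match x^{r+n}. The recurrence is
  D(n) a_n - 3 a_{n-1} + 2 a_{n-2} = 0,  where D(n) = (r+n)(r+n-1) + (14/3)(r+n) + (10/3).
  a_n = [3 a_{n-1} - 2 a_{n-2}] / D(n).
Since the indicial polynomial factors as (r - r_1)(r - r_2), D(n) = (r_1 + n - r_1)(r_1 + n - r_2) = n(n + 1/3).
Evaluating step by step (a_0 = 1):
  n = 1: D(1) = 1(1 + 1/3) = 4/3; numerator = 3(1) = 3; a_1 = (3)/(4/3) = 9/4
  n = 2: D(2) = 2(2 + 1/3) = 14/3; numerator = 3(9/4) - 2(1) = 19/4; a_2 = (19/4)/(14/3) = 57/56
  n = 3: D(3) = 3(3 + 1/3) = 10; numerator = 3(57/56) - 2(9/4) = -81/56; a_3 = (-81/56)/(10) = -81/560
  n = 4: D(4) = 4(4 + 1/3) = 52/3; numerator = 3(-81/560) - 2(57/56) = -1383/560; a_4 = (-1383/560)/(52/3) = -4149/29120

r = -5/3; a_0 = 1; a_1 = 9/4; a_2 = 57/56; a_3 = -81/560; a_4 = -4149/29120


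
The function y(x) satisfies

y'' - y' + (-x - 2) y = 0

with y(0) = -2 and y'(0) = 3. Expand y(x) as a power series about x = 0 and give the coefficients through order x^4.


Ansatz: y(x) = sum_{n>=0} a_n x^n, so y'(x) = sum_{n>=1} n a_n x^(n-1) and y''(x) = sum_{n>=2} n(n-1) a_n x^(n-2).
Substitute into P(x) y'' + Q(x) y' + R(x) y = 0 with P(x) = 1, Q(x) = -1, R(x) = -x - 2, and match powers of x.
Initial conditions: a_0 = -2, a_1 = 3.
Setting the coefficient of each power of x to zero and solving order by order (substituting the coefficients already found):
  x^0: 2 a_2 - a_1 - 2 a_0 = 0  ->  2 a_2 = a_1 + 2 a_0 = -1  ->  a_2 = -1/2
  x^1: 6 a_3 - 2 a_2 - 2 a_1 - a_0 = 0  ->  6 a_3 = 2 a_2 + 2 a_1 + a_0 = 3  ->  a_3 = 1/2
  x^2: 12 a_4 - 3 a_3 - 2 a_2 - a_1 = 0  ->  12 a_4 = 3 a_3 + 2 a_2 + a_1 = 7/2  ->  a_4 = 7/24
Truncated series: y(x) = -2 + 3 x - (1/2) x^2 + (1/2) x^3 + (7/24) x^4 + O(x^5).

a_0 = -2; a_1 = 3; a_2 = -1/2; a_3 = 1/2; a_4 = 7/24


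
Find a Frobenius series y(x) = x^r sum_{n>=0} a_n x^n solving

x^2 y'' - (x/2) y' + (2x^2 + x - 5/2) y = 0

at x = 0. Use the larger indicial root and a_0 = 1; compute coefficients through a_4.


Write in Frobenius form y'' + (p(x)/x) y' + (q(x)/x^2) y = 0:
  p(x) = -1/2,  q(x) = 2x^2 + x - 5/2.
Indicial equation: r(r-1) + (-1/2) r + (-5/2) = 0 -> roots r_1 = 5/2, r_2 = -1.
Take r = r_1 = 5/2. Let y(x) = x^r sum_{n>=0} a_n x^n with a_0 = 1.
Substitute y = x^r sum a_n x^n and match x^{r+n}. The recurrence is
  D(n) a_n + 1 a_{n-1} + 2 a_{n-2} = 0,  where D(n) = (r+n)(r+n-1) + (-1/2)(r+n) + (-5/2).
  a_n = [-1 a_{n-1} - 2 a_{n-2}] / D(n).
Since the indicial polynomial factors as (r - r_1)(r - r_2), D(n) = (r_1 + n - r_1)(r_1 + n - r_2) = n(n + 7/2).
Evaluating step by step (a_0 = 1):
  n = 1: D(1) = 1(1 + 7/2) = 9/2; numerator = -1(1) = -1; a_1 = (-1)/(9/2) = -2/9
  n = 2: D(2) = 2(2 + 7/2) = 11; numerator = -1(-2/9) - 2(1) = -16/9; a_2 = (-16/9)/(11) = -16/99
  n = 3: D(3) = 3(3 + 7/2) = 39/2; numerator = -1(-16/99) - 2(-2/9) = 20/33; a_3 = (20/33)/(39/2) = 40/1287
  n = 4: D(4) = 4(4 + 7/2) = 30; numerator = -1(40/1287) - 2(-16/99) = 376/1287; a_4 = (376/1287)/(30) = 188/19305

r = 5/2; a_0 = 1; a_1 = -2/9; a_2 = -16/99; a_3 = 40/1287; a_4 = 188/19305


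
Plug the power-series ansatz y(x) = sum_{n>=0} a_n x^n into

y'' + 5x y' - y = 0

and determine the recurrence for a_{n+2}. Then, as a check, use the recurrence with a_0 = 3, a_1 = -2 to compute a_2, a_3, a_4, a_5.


Substitute y = sum_n a_n x^n.
y''(x) has coefficient (n+2)(n+1) a_{n+2} at x^n;
5 x y'(x) has coefficient 5 n a_n at x^n (shift);
-y(x) has coefficient -1 a_n at x^n.
Matching x^n: (n+2)(n+1) a_{n+2} + (5n - 1) a_n = 0.
Thus a_{n+2} = (-5n + 1) / ((n+1)(n+2)) * a_n.

Check with a_0 = 3, a_1 = -2 (apply the recurrence for n = 0, 1, 2, 3): a_0 = 3, a_1 = -2, a_2 = 3/2, a_3 = 4/3, a_4 = -9/8, a_5 = -14/15.

a_(n+2) = (-5n + 1) / ((n+1)(n+2)) * a_n; check: a_0 = 3, a_1 = -2, a_2 = 3/2, a_3 = 4/3, a_4 = -9/8, a_5 = -14/15


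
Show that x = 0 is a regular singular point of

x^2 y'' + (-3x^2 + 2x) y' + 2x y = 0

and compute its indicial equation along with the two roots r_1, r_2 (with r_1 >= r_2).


Divide by x^2 to reach normal form y'' + P_1(x) y' + P_2(x) y = 0 with P_1(x) = -3 + 2/x and P_2(x) = 2/x.
x = 0 is a singular point because the y'-coefficient -3 + 2/x has a pole at x = 0 and the y-coefficient 2/x has a pole at x = 0.
It is a regular singular point because x P_1(x) = p(x) = 2 - 3x and x^2 P_2(x) = q(x) = 2x are polynomials, hence analytic at x = 0.
p(0) = 2,  q(0) = 0.
Indicial equation: r(r-1) + p(0) r + q(0) = 0, i.e. r^2 + (p(0) - 1) r + q(0) = 0, i.e. r^2 + 1 r = 0.
Discriminant: (1)^2 - 4(0) = 1, so r = (-1 ± 1)/2.
Solving: r_1 = 0, r_2 = -1.

indicial: r^2 + 1 r = 0; roots r_1 = 0, r_2 = -1
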